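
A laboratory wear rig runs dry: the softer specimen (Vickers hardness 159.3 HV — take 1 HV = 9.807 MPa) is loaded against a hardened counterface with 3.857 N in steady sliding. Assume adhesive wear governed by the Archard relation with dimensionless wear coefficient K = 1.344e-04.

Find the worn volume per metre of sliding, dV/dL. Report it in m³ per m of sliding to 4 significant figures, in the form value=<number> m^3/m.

The computation maintains exact precision, and intermediate values appear rounded — a lone final rounding: four significant figures.
Hardness H = 159.3 HV × 9.807 MPa/HV = 1562 MPa = 1.562e+09 Pa.
Restated in SI base units: W = 3.857 N, H = 1.562e+09 Pa, K = 1.344e-04.
Sliding wear rate dV/dL = K·W/H, per unit distance: 1.344e-04 · 3.857 / 1.562e+09 = 3.318e-13 m³/m.

value=3.318e-13 m^3/m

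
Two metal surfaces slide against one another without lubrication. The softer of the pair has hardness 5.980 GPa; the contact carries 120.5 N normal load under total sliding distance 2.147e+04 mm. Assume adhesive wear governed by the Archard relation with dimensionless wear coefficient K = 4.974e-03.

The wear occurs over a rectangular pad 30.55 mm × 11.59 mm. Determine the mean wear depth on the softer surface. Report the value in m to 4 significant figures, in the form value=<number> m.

value=6.078e-06 m

The intermediates are printed rounded. Each operation holds exact precision, and a single final rounding to 4 significant figures.
Total distance L = 2.147e+04 mm = 21.47 m.
Hardness H = 5.980 GPa = 5.980e+09 Pa.
Pad sides 30.55 mm × 11.59 mm = 0.03055 m × 0.01159 m. Contact area A = 0.03055 m × 0.01159 m = 3.541e-04 m².
SI base units throughout: W = 120.5 N, H = 5.980e+09 Pa, K = 4.974e-03.
The Archard volume V = K·W·L/H = 4.974e-03 · 120.5 · 21.47 / 5.980e+09 = 2.152e-09 m³.
Wear depth h = V/A = 2.152e-09 / 3.541e-04 = 6.078e-06 m.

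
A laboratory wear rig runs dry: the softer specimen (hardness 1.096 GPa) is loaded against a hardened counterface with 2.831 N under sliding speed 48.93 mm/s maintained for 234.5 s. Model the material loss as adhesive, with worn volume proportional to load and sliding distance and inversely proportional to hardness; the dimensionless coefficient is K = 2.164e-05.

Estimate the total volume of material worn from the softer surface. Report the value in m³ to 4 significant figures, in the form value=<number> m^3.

Intermediate values are printed rounded, and all arithmetic keeps full precision, and one last rounding, at 4 significant digits.
Sliding speed v = 48.93 mm/s = 0.04893 m/s. Total distance L = v·t = 0.04893 m/s × 234.5 s = 11.47 m.
Hardness H = 1.096 GPa = 1.096e+09 Pa.
Working in SI base units: W = 2.831 N, H = 1.096e+09 Pa, K = 2.164e-05.
Volume removed: V = K·W·L/H = 2.164e-05 · 2.831 · 11.47 / 1.096e+09 = 6.414e-13 m³.

value=6.414e-13 m^3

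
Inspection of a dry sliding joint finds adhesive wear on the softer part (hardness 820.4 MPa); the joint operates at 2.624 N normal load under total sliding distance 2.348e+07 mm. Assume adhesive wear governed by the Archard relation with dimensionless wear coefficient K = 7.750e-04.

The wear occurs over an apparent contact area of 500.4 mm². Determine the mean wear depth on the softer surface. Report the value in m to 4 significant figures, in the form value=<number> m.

value=1.163e-04 m

Intermediate values are printed rounded. Every step maintains exact precision, and a lone final rounding: four significant figures.
The distance L = 2.348e+07 mm = 2.348e+04 m.
Hardness H = 820.4 MPa = 8.204e+08 Pa.
Contact area A = 500.4 mm² = 5.004e-04 m².
Working in SI base units: W = 2.624 N, H = 8.204e+08 Pa, K = 7.750e-04.
Archard volume V = K·W·L/H = 7.750e-04 · 2.624 · 2.348e+04 / 8.204e+08 = 5.820e-08 m³.
Mean depth h = V/A = 5.820e-08 / 5.004e-04 = 1.163e-04 m.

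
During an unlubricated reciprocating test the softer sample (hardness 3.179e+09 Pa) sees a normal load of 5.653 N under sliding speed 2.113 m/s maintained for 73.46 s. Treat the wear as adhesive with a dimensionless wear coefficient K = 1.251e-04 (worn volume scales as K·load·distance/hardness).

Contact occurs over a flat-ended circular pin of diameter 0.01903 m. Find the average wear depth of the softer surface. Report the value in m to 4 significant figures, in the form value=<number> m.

value=1.214e-07 m

Quoted intermediates are rounded; all working math carries full precision. Rounded once at the end: four significant figures.
Convert: Total distance L = v·t = 2.113 m/s × 73.46 s = 155.2 m.
Convert: Contact area A = π·d²/4 = π·(0.01903 m)²/4 = 2.844e-04 m².
Working in SI base units: W = 5.653 N, H = 3.179e+09 Pa, K = 1.251e-04.
Volume removed: V = K·W·L/H = 1.251e-04 · 5.653 · 155.2 / 3.179e+09 = 3.453e-11 m³.
Wear depth h = V/A = 3.453e-11 / 2.844e-04 = 1.214e-07 m.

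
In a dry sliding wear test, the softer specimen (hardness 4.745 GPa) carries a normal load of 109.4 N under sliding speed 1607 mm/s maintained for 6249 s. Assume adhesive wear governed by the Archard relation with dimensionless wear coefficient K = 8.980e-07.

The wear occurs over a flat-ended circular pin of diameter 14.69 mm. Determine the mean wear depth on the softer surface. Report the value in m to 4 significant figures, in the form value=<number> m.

All working math runs at full float precision. The intermediates are displayed rounded. Rounded once at the end: four significant digits.
Sliding speed v = 1607 mm/s = 1.607 m/s. Distance covered L = v·t = 1.607 m/s × 6249 s = 1.004e+04 m.
Hardness H = 4.745 GPa = 4.745e+09 Pa.
Pin diameter d = 14.69 mm = 0.01469 m. Contact area A = π·d²/4 = π·(0.01469 m)²/4 = 1.695e-04 m².
As SI base values: W = 109.4 N, H = 4.745e+09 Pa, K = 8.980e-07.
Worn volume V = K·W·L/H = 8.980e-07 · 109.4 · 1.004e+04 / 4.745e+09 = 2.079e-10 m³.
Mean depth h = V/A = 2.079e-10 / 1.695e-04 = 1.227e-06 m.

value=1.227e-06 m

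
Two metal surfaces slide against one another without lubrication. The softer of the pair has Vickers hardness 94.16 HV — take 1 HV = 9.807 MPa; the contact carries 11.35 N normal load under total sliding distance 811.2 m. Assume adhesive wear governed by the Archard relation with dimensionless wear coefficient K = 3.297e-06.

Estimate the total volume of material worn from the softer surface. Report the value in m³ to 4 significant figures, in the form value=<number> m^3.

value=3.287e-11 m^3

Every step holds full precision, and intermediates are printed rounded. Rounded just once to four significant digits.
Convert: Hardness H = 94.16 HV × 9.807 MPa/HV = 923.4 MPa = 9.234e+08 Pa.
In SI base units: W = 11.35 N, H = 9.234e+08 Pa, K = 3.297e-06.
Archard volume V = K·W·L/H = 3.297e-06 · 11.35 · 811.2 / 9.234e+08 = 3.287e-11 m³.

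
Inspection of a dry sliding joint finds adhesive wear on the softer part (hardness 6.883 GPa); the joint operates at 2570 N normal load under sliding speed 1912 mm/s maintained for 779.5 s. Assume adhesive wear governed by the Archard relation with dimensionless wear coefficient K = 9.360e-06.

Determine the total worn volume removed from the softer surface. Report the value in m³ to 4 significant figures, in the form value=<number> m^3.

Intermediate values appear rounded — the algebra maintains exact precision. Rounded once at the end to four significant digits.
Convert: Sliding speed v = 1912 mm/s = 1.912 m/s. Distance L = v·t = 1.912 m/s × 779.5 s = 1490 m.
Convert: Hardness H = 6.883 GPa = 6.883e+09 Pa.
Restated in SI base units: W = 2570 N, H = 6.883e+09 Pa, K = 9.360e-06.
Worn volume V = K·W·L/H = 9.360e-06 · 2570 · 1490 / 6.883e+09 = 5.209e-09 m³.

value=5.209e-09 m^3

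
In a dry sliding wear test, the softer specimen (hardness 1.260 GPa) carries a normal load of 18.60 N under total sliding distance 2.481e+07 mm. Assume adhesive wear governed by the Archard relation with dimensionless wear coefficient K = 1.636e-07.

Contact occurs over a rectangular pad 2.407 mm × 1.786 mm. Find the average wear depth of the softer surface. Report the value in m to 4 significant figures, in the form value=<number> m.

value=1.394e-05 m

Each operation carries full precision, and displayed values are rounded, and a single final rounding to 4 significant figures.
Convert: Distance covered L = 2.481e+07 mm = 2.481e+04 m.
Convert: Hardness H = 1.260 GPa = 1.260e+09 Pa.
Convert: Pad sides 2.407 mm × 1.786 mm = 0.002407 m × 0.001786 m. Contact area A = 0.002407 m × 0.001786 m = 4.299e-06 m².
In SI base units: W = 18.60 N, H = 1.260e+09 Pa, K = 1.636e-07.
Archard relation: V = K·W·L/H = 1.636e-07 · 18.60 · 2.481e+04 / 1.260e+09 = 5.992e-11 m³.
Depth of wear h = V/A = 5.992e-11 / 4.299e-06 = 1.394e-05 m.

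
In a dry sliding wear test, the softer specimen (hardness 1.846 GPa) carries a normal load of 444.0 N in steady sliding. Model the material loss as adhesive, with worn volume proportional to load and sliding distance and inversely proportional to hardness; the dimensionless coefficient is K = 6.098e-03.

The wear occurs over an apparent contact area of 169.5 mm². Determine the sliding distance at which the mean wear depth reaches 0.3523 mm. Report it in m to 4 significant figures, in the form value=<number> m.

value=40.71 m

All arithmetic maintains exact precision; intermediate values appear rounded, and rounded once at the end: four significant figures.
Convert: Hardness H = 1.846 GPa = 1.846e+09 Pa.
Convert: Contact area A = 169.5 mm² = 1.695e-04 m².
Convert: Depth limit h_lim = 0.3523 mm = 3.523e-04 m.
As SI base values: W = 444.0 N, H = 1.846e+09 Pa, K = 6.098e-03.
Wearable volume V_lim = h_lim·A = 3.523e-04 · 1.695e-04 = 5.971e-08 m³.
Sliding life L = V_lim·H/(K·W) = 5.971e-08 · 1.846e+09 / (6.098e-03 · 444.0) = 40.71 m.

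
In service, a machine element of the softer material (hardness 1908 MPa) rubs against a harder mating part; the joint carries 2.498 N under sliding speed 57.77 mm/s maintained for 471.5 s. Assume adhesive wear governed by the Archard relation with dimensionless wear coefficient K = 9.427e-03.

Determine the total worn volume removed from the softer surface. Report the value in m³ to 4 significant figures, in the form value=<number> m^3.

value=3.362e-10 m^3

Each operation keeps exact precision — the intermediates are shown rounded, and a single final rounding, at four significant digits.
Sliding speed v = 57.77 mm/s = 0.05777 m/s. Distance L = v·t = 0.05777 m/s × 471.5 s = 27.24 m.
Hardness H = 1908 MPa = 1.908e+09 Pa.
Collected in SI base units: W = 2.498 N, H = 1.908e+09 Pa, K = 9.427e-03.
Archard relation: V = K·W·L/H = 9.427e-03 · 2.498 · 27.24 / 1.908e+09 = 3.362e-10 m³.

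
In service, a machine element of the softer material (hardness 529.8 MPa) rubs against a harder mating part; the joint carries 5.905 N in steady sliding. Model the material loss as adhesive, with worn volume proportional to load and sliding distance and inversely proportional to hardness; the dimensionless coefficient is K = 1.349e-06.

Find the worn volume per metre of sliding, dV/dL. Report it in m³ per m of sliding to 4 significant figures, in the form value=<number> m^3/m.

Every step carries full precision — intermediates are printed rounded; rounded once at the end: four significant digits.
Convert: Hardness H = 529.8 MPa = 5.298e+08 Pa.
Working in SI base units: W = 5.905 N, H = 5.298e+08 Pa, K = 1.349e-06.
The wear rate dV/dL = K·W/H, per unit distance: 1.349e-06 · 5.905 / 5.298e+08 = 1.504e-14 m³/m.

value=1.504e-14 m^3/m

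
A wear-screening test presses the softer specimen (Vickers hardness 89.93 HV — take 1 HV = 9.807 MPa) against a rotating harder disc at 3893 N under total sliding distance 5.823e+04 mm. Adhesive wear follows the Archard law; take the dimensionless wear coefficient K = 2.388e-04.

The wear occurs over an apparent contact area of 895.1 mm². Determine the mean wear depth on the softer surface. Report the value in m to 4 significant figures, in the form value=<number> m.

All working math keeps exact precision, and intermediates appear rounded. Rounded once at the end: four significant digits.
Convert: Total distance L = 5.823e+04 mm = 58.23 m.
Convert: Hardness H = 89.93 HV × 9.807 MPa/HV = 881.9 MPa = 8.819e+08 Pa.
Convert: Contact area A = 895.1 mm² = 8.951e-04 m².
Working in SI base units: W = 3893 N, H = 8.819e+08 Pa, K = 2.388e-04.
Wear volume V = K·W·L/H = 2.388e-04 · 3893 · 58.23 / 8.819e+08 = 6.138e-08 m³.
Depth of wear h = V/A = 6.138e-08 / 8.951e-04 = 6.857e-05 m.

value=6.857e-05 m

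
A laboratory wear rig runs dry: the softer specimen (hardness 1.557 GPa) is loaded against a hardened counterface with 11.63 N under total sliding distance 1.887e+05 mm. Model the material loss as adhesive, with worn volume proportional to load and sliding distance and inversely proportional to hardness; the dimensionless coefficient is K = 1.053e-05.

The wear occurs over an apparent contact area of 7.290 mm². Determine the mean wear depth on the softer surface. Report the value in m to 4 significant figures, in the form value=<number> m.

Every step holds full float precision — quoted intermediates are rounded. Rounded just once to 4 significant figures.
Sliding distance L = 1.887e+05 mm = 188.7 m.
Hardness H = 1.557 GPa = 1.557e+09 Pa.
Contact area A = 7.290 mm² = 7.290e-06 m².
Expressed in SI base units: W = 11.63 N, H = 1.557e+09 Pa, K = 1.053e-05.
Volume removed: V = K·W·L/H = 1.053e-05 · 11.63 · 188.7 / 1.557e+09 = 1.484e-11 m³.
Mean depth h = V/A = 1.484e-11 / 7.290e-06 = 2.036e-06 m.

value=2.036e-06 m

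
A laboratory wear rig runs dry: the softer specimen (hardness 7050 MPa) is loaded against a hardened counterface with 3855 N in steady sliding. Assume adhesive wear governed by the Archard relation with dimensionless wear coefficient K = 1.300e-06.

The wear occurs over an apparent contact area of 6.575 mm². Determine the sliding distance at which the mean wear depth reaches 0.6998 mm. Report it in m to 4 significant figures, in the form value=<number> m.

Every step maintains full precision. Intermediates are displayed rounded, and a lone final rounding, at 4 significant figures.
Hardness H = 7050 MPa = 7.050e+09 Pa.
Contact area A = 6.575 mm² = 6.575e-06 m².
Depth limit h_lim = 0.6998 mm = 6.998e-04 m.
In SI base units, W = 3855 N, H = 7.050e+09 Pa, K = 1.300e-06.
At the depth limit, V_lim = h_lim·A = 6.998e-04 · 6.575e-06 = 4.601e-09 m³.
Sliding life L = V_lim·H/(K·W) = 4.601e-09 · 7.050e+09 / (1.300e-06 · 3855) = 6473 m.

value=6473 m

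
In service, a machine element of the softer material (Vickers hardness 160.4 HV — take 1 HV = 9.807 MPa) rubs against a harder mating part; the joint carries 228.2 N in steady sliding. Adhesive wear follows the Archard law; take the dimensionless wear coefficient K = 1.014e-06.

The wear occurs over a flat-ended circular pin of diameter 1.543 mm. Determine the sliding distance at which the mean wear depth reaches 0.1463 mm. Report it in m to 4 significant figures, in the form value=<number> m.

Shown intermediates are rounded, and the algebra runs at exact precision, and rounded once at the end: 4 significant digits.
Hardness H = 160.4 HV × 9.807 MPa/HV = 1573 MPa = 1.573e+09 Pa.
Pin diameter d = 1.543 mm = 0.001543 m. Contact area A = π·d²/4 = π·(0.001543 m)²/4 = 1.870e-06 m².
Depth limit h_lim = 0.1463 mm = 1.463e-04 m.
In SI base units, W = 228.2 N, H = 1.573e+09 Pa, K = 1.014e-06.
Wearable volume V_lim = h_lim·A = 1.463e-04 · 1.870e-06 = 2.736e-10 m³.
Life L = V_lim·H/(K·W) = 2.736e-10 · 1.573e+09 / (1.014e-06 · 228.2) = 1860 m.

value=1860 m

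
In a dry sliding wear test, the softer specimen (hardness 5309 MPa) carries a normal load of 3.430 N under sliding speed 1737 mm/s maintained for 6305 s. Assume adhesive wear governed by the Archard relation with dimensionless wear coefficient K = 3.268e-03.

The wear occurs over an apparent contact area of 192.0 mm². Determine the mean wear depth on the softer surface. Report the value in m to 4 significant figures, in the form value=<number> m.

The algebra keeps full precision. Shown intermediates are rounded. Rounded once at the end to four significant digits.
Sliding speed v = 1737 mm/s = 1.737 m/s. The distance L = v·t = 1.737 m/s × 6305 s = 1.095e+04 m.
Hardness H = 5309 MPa = 5.309e+09 Pa.
Contact area A = 192.0 mm² = 1.920e-04 m².
Collected in SI base units: W = 3.430 N, H = 5.309e+09 Pa, K = 3.268e-03.
Worn volume V = K·W·L/H = 3.268e-03 · 3.430 · 1.095e+04 / 5.309e+09 = 2.312e-08 m³.
Mean wear depth h = V/A = 2.312e-08 / 1.920e-04 = 1.204e-04 m.

value=1.204e-04 m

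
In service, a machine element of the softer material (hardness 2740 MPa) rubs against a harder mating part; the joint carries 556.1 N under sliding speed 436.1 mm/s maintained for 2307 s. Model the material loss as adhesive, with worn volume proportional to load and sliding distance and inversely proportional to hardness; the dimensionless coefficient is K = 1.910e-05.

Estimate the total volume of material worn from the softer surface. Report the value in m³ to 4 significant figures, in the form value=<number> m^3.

value=3.900e-09 m^3

Shown intermediates are rounded, and all working math maintains full float precision. Rounded once at the end: 4 significant figures.
Sliding speed v = 436.1 mm/s = 0.4361 m/s. Sliding distance L = v·t = 0.4361 m/s × 2307 s = 1006 m.
Hardness H = 2740 MPa = 2.740e+09 Pa.
Restated in SI base units: W = 556.1 N, H = 2.740e+09 Pa, K = 1.910e-05.
Volume removed: V = K·W·L/H = 1.910e-05 · 556.1 · 1006 / 2.740e+09 = 3.900e-09 m³.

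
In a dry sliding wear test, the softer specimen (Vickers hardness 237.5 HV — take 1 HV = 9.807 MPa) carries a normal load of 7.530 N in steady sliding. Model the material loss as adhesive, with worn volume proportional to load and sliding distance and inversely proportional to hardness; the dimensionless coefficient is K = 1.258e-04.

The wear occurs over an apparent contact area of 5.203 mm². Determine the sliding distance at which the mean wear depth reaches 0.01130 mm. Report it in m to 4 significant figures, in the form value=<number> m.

value=144.6 m

Intermediates are shown rounded, and all working math carries exact precision. Rounded once at the end to four significant figures.
Hardness H = 237.5 HV × 9.807 MPa/HV = 2329 MPa = 2.329e+09 Pa.
Contact area A = 5.203 mm² = 5.203e-06 m².
Depth limit h_lim = 0.01130 mm = 1.130e-05 m.
As SI base values: W = 7.530 N, H = 2.329e+09 Pa, K = 1.258e-04.
Allowed volume V_lim = h_lim·A = 1.130e-05 · 5.203e-06 = 5.879e-11 m³.
Thus life L = V_lim·H/(K·W) = 5.879e-11 · 2.329e+09 / (1.258e-04 · 7.530) = 144.6 m.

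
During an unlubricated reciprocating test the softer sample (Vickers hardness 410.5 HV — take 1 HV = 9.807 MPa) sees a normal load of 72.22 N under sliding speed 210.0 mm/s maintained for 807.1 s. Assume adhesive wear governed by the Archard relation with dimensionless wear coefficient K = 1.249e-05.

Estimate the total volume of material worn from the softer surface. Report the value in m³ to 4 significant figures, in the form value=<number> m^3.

Every step maintains full float precision. Printed values are rounded — a lone final rounding: four significant digits.
Convert: Sliding speed v = 210.0 mm/s = 0.2100 m/s. Sliding distance L = v·t = 0.2100 m/s × 807.1 s = 169.5 m.
Convert: Hardness H = 410.5 HV × 9.807 MPa/HV = 4026 MPa = 4.026e+09 Pa.
Restated in SI base units: W = 72.22 N, H = 4.026e+09 Pa, K = 1.249e-05.
Archard volume V = K·W·L/H = 1.249e-05 · 72.22 · 169.5 / 4.026e+09 = 3.798e-11 m³.

value=3.798e-11 m^3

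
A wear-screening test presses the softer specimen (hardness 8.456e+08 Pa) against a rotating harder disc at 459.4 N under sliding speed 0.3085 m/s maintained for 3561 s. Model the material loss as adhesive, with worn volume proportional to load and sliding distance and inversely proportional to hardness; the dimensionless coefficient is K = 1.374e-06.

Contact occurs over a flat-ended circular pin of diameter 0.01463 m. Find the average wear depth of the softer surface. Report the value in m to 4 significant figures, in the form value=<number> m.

The computation keeps full float precision; intermediate values are displayed rounded, and rounded once at the end to four significant figures.
Convert: Distance L = v·t = 0.3085 m/s × 3561 s = 1099 m.
Convert: Contact area A = π·d²/4 = π·(0.01463 m)²/4 = 1.681e-04 m².
Collected in SI base units: W = 459.4 N, H = 8.456e+08 Pa, K = 1.374e-06.
The Archard volume V = K·W·L/H = 1.374e-06 · 459.4 · 1099 / 8.456e+08 = 8.200e-10 m³.
Average depth h = V/A = 8.200e-10 / 1.681e-04 = 4.878e-06 m.

value=4.878e-06 m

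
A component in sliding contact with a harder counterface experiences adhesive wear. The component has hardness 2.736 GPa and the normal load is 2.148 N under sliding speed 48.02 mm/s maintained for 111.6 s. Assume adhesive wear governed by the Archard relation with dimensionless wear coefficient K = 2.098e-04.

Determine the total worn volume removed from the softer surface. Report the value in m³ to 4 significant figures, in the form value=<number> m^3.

value=8.827e-13 m^3

All working math maintains full float precision. Shown intermediates are rounded. Rounded just once to 4 significant figures.
Sliding speed v = 48.02 mm/s = 0.04802 m/s. Path length L = v·t = 0.04802 m/s × 111.6 s = 5.359 m.
Hardness H = 2.736 GPa = 2.736e+09 Pa.
Collected in SI base units: W = 2.148 N, H = 2.736e+09 Pa, K = 2.098e-04.
Volume removed: V = K·W·L/H = 2.098e-04 · 2.148 · 5.359 / 2.736e+09 = 8.827e-13 m³.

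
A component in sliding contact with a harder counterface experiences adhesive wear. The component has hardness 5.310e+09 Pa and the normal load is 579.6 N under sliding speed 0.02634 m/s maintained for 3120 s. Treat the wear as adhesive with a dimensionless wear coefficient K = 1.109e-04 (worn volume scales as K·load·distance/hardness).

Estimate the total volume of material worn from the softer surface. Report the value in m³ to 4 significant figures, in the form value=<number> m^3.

value=9.948e-10 m^3

Intermediate values appear rounded, and the algebra runs at exact precision — rounded once at the end, at four significant digits.
Total distance L = v·t = 0.02634 m/s × 3120 s = 82.18 m.
In SI base units, W = 579.6 N, H = 5.310e+09 Pa, K = 1.109e-04.
The Archard volume V = K·W·L/H = 1.109e-04 · 579.6 · 82.18 / 5.310e+09 = 9.948e-10 m³.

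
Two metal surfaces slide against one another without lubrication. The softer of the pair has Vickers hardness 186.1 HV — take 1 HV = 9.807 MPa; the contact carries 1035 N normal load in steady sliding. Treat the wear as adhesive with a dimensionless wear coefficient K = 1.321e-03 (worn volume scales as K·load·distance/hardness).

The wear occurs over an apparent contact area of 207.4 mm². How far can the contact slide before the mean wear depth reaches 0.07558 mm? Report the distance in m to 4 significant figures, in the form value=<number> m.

The computation carries full float precision; the intermediates are shown rounded — rounded once at the end to four significant digits.
Hardness H = 186.1 HV × 9.807 MPa/HV = 1825 MPa = 1.825e+09 Pa.
Contact area A = 207.4 mm² = 2.074e-04 m².
Depth limit h_lim = 0.07558 mm = 7.558e-05 m.
In SI base units: W = 1035 N, H = 1.825e+09 Pa, K = 1.321e-03.
Volume at the limit: V_lim = h_lim·A = 7.558e-05 · 2.074e-04 = 1.568e-08 m³.
Inverting, life L = V_lim·H/(K·W) = 1.568e-08 · 1.825e+09 / (1.321e-03 · 1035) = 20.92 m.

value=20.92 m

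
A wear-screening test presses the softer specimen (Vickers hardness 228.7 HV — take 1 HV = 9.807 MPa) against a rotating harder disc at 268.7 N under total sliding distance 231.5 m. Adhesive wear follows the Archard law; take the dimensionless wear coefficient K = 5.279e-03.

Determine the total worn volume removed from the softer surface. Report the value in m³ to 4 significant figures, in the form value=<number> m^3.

Printed values are rounded; all working math runs at exact precision, and rounded just once: four significant figures.
Convert: Hardness H = 228.7 HV × 9.807 MPa/HV = 2243 MPa = 2.243e+09 Pa.
Expressed in SI base units: W = 268.7 N, H = 2.243e+09 Pa, K = 5.279e-03.
Wear volume V = K·W·L/H = 5.279e-03 · 268.7 · 231.5 / 2.243e+09 = 1.464e-07 m³.

value=1.464e-07 m^3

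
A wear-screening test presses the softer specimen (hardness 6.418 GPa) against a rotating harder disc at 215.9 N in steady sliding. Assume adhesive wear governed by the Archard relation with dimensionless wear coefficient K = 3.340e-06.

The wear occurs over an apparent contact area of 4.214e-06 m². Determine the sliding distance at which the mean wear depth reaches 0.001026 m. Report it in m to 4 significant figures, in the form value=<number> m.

value=3.848e+04 m

The algebra holds full float precision; shown intermediates are rounded. Rounded just once: four significant figures.
Convert: Hardness H = 6.418 GPa = 6.418e+09 Pa.
Expressed in SI base units: W = 215.9 N, H = 6.418e+09 Pa, K = 3.340e-06.
At the depth limit, V_lim = h_lim·A = 0.001026 · 4.214e-06 = 4.324e-09 m³.
Sliding life L = V_lim·H/(K·W) = 4.324e-09 · 6.418e+09 / (3.340e-06 · 215.9) = 3.848e+04 m.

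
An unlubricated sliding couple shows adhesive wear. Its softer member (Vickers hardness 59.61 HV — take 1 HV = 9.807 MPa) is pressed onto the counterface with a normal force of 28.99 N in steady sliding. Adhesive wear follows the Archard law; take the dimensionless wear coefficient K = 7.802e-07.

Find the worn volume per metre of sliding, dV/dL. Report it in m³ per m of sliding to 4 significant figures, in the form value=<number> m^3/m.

value=3.869e-14 m^3/m

All working math carries exact precision, and the intermediates appear rounded; one final rounding: four significant figures.
Convert: Hardness H = 59.61 HV × 9.807 MPa/HV = 584.6 MPa = 5.846e+08 Pa.
As SI base values: W = 28.99 N, H = 5.846e+08 Pa, K = 7.802e-07.
Rate of wear dV/dL = K·W/H (no L dependence): 7.802e-07 · 28.99 / 5.846e+08 = 3.869e-14 m³/m.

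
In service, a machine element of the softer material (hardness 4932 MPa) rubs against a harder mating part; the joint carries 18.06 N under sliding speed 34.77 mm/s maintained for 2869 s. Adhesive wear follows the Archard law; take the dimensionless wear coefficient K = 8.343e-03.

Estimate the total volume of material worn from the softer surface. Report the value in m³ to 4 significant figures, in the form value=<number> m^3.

The intermediates are displayed rounded — all working math maintains full float precision; a single final rounding to 4 significant figures.
Convert: Sliding speed v = 34.77 mm/s = 0.03477 m/s. Path length L = v·t = 0.03477 m/s × 2869 s = 99.76 m.
Convert: Hardness H = 4932 MPa = 4.932e+09 Pa.
Collected in SI base units: W = 18.06 N, H = 4.932e+09 Pa, K = 8.343e-03.
Archard relation: V = K·W·L/H = 8.343e-03 · 18.06 · 99.76 / 4.932e+09 = 3.048e-09 m³.

value=3.048e-09 m^3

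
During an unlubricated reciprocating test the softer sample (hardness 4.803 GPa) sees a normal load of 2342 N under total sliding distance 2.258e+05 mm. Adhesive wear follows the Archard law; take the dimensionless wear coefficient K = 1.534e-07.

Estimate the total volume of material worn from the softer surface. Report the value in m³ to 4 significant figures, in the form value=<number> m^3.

value=1.689e-11 m^3

Every step runs at exact precision — displayed values are rounded; rounded just once to 4 significant digits.
Convert: The distance L = 2.258e+05 mm = 225.8 m.
Convert: Hardness H = 4.803 GPa = 4.803e+09 Pa.
Working in SI base units: W = 2342 N, H = 4.803e+09 Pa, K = 1.534e-07.
Wear volume V = K·W·L/H = 1.534e-07 · 2342 · 225.8 / 4.803e+09 = 1.689e-11 m³.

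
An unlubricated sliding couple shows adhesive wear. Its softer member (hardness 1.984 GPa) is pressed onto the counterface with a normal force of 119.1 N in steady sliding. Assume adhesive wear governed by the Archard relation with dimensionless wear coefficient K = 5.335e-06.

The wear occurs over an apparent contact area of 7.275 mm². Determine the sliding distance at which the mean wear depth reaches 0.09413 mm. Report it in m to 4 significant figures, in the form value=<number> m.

value=2138 m

Intermediate values are printed rounded, and the algebra runs at full precision — a single final rounding: 4 significant digits.
Hardness H = 1.984 GPa = 1.984e+09 Pa.
Contact area A = 7.275 mm² = 7.275e-06 m².
Depth limit h_lim = 0.09413 mm = 9.413e-05 m.
SI base units throughout: W = 119.1 N, H = 1.984e+09 Pa, K = 5.335e-06.
Permissible volume V_lim = h_lim·A = 9.413e-05 · 7.275e-06 = 6.848e-10 m³.
Thus life L = V_lim·H/(K·W) = 6.848e-10 · 1.984e+09 / (5.335e-06 · 119.1) = 2138 m.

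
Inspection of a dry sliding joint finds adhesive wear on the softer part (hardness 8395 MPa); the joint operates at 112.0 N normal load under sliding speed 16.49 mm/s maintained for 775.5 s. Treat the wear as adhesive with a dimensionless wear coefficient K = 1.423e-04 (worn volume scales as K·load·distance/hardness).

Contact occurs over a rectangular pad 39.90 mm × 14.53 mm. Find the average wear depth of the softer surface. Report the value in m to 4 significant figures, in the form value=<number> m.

value=4.188e-08 m

Intermediate values are printed rounded; all working math holds full precision, and a single final rounding, at four significant figures.
Convert: Sliding speed v = 16.49 mm/s = 0.01649 m/s. Distance covered L = v·t = 0.01649 m/s × 775.5 s = 12.79 m.
Convert: Hardness H = 8395 MPa = 8.395e+09 Pa.
Convert: Pad sides 39.90 mm × 14.53 mm = 0.03990 m × 0.01453 m. Contact area A = 0.03990 m × 0.01453 m = 5.797e-04 m².
As SI base values: W = 112.0 N, H = 8.395e+09 Pa, K = 1.423e-04.
Wear volume V = K·W·L/H = 1.423e-04 · 112.0 · 12.79 / 8.395e+09 = 2.428e-11 m³.
Depth h = V/A = 2.428e-11 / 5.797e-04 = 4.188e-08 m.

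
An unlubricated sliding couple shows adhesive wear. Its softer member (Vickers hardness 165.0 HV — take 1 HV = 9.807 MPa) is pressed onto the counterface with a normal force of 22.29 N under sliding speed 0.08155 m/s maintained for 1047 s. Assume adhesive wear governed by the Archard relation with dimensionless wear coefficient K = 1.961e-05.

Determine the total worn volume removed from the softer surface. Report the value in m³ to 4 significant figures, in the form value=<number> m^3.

value=2.306e-11 m^3

Each operation carries full precision. The intermediates are displayed rounded; rounded once at the end, at 4 significant digits.
Convert: Path length L = v·t = 0.08155 m/s × 1047 s = 85.38 m.
Convert: Hardness H = 165.0 HV × 9.807 MPa/HV = 1618 MPa = 1.618e+09 Pa.
Working in SI base units: W = 22.29 N, H = 1.618e+09 Pa, K = 1.961e-05.
Apply Archard: V = K·W·L/H = 1.961e-05 · 22.29 · 85.38 / 1.618e+09 = 2.306e-11 m³.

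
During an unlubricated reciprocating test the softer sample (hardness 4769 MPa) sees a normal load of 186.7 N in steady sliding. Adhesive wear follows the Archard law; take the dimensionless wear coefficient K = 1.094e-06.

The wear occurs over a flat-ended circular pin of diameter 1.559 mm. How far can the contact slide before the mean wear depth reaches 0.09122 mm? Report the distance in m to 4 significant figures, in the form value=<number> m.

value=4066 m

Intermediates appear rounded, and each operation runs at exact precision — a single final rounding, at 4 significant digits.
Convert: Hardness H = 4769 MPa = 4.769e+09 Pa.
Convert: Pin diameter d = 1.559 mm = 0.001559 m. Contact area A = π·d²/4 = π·(0.001559 m)²/4 = 1.909e-06 m².
Convert: Depth limit h_lim = 0.09122 mm = 9.122e-05 m.
SI base units throughout: W = 186.7 N, H = 4.769e+09 Pa, K = 1.094e-06.
At the depth limit, V_lim = h_lim·A = 9.122e-05 · 1.909e-06 = 1.741e-10 m³.
Thus life L = V_lim·H/(K·W) = 1.741e-10 · 4.769e+09 / (1.094e-06 · 186.7) = 4066 m.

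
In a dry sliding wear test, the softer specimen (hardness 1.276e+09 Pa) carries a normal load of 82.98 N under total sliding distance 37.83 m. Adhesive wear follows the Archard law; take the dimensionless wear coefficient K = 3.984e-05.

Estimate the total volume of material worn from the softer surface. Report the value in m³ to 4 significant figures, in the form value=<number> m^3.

value=9.801e-11 m^3

Every step keeps full precision — intermediates are printed rounded — rounded just once: 4 significant digits.
Restated in SI base units: W = 82.98 N, H = 1.276e+09 Pa, K = 3.984e-05.
By Archard's law, V = K·W·L/H = 3.984e-05 · 82.98 · 37.83 / 1.276e+09 = 9.801e-11 m³.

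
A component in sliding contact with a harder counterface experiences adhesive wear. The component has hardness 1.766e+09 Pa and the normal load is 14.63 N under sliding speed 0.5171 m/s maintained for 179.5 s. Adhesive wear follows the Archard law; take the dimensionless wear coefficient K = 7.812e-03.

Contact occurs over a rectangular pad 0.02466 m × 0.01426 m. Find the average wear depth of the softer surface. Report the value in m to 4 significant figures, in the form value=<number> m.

The intermediates appear rounded; the algebra runs at full float precision — rounded just once: 4 significant digits.
Convert: The distance L = v·t = 0.5171 m/s × 179.5 s = 92.82 m.
Convert: Contact area A = 0.02466 m × 0.01426 m = 3.517e-04 m².
In SI base units: W = 14.63 N, H = 1.766e+09 Pa, K = 7.812e-03.
Archard volume V = K·W·L/H = 7.812e-03 · 14.63 · 92.82 / 1.766e+09 = 6.007e-09 m³.
Depth of wear h = V/A = 6.007e-09 / 3.517e-04 = 1.708e-05 m.

value=1.708e-05 m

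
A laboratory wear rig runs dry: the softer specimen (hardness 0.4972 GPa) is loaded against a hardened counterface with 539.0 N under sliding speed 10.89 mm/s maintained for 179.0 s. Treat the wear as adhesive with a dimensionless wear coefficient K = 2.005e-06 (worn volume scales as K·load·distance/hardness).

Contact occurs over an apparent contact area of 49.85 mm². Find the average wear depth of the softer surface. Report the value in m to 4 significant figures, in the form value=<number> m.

Printed values are rounded; each operation runs at full float precision. Rounded once at the end to four significant digits.
Convert: Sliding speed v = 10.89 mm/s = 0.01089 m/s. Distance covered L = v·t = 0.01089 m/s × 179.0 s = 1.949 m.
Convert: Hardness H = 0.4972 GPa = 4.972e+08 Pa.
Convert: Contact area A = 49.85 mm² = 4.985e-05 m².
Restated in SI base units: W = 539.0 N, H = 4.972e+08 Pa, K = 2.005e-06.
The Archard volume V = K·W·L/H = 2.005e-06 · 539.0 · 1.949 / 4.972e+08 = 4.237e-12 m³.
Depth h = V/A = 4.237e-12 / 4.985e-05 = 8.499e-08 m.

value=8.499e-08 m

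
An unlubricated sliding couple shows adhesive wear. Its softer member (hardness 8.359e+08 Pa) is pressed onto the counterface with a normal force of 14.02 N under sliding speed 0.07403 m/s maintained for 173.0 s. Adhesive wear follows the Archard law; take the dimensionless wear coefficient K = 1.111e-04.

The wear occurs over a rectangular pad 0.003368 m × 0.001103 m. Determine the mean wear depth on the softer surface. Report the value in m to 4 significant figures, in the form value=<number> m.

value=6.424e-06 m

Intermediate values are printed rounded — all working math holds full float precision — a lone final rounding, at 4 significant digits.
Distance L = v·t = 0.07403 m/s × 173.0 s = 12.81 m.
Contact area A = 0.003368 m × 0.001103 m = 3.715e-06 m².
SI base units throughout: W = 14.02 N, H = 8.359e+08 Pa, K = 1.111e-04.
Archard relation: V = K·W·L/H = 1.111e-04 · 14.02 · 12.81 / 8.359e+08 = 2.387e-11 m³.
Average depth h = V/A = 2.387e-11 / 3.715e-06 = 6.424e-06 m.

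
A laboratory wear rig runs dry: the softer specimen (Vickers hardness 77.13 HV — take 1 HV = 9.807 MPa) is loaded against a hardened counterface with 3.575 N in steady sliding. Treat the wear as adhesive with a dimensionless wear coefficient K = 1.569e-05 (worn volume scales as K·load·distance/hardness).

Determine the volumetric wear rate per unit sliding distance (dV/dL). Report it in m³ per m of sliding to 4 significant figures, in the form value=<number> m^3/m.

All arithmetic carries full float precision. Intermediate values appear rounded — rounded just once to four significant digits.
Convert: Hardness H = 77.13 HV × 9.807 MPa/HV = 756.4 MPa = 7.564e+08 Pa.
SI base units throughout: W = 3.575 N, H = 7.564e+08 Pa, K = 1.569e-05.
Wear rate dV/dL = K·W/H (no L dependence): 1.569e-05 · 3.575 / 7.564e+08 = 7.415e-14 m³/m.

value=7.415e-14 m^3/m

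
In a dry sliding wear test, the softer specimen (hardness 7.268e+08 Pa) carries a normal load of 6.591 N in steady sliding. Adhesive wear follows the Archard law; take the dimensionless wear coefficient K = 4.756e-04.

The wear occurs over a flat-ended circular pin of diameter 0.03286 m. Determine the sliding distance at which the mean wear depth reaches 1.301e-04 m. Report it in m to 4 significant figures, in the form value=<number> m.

The algebra maintains full float precision. Intermediates appear rounded, and rounded once at the end: four significant figures.
Convert: Contact area A = π·d²/4 = π·(0.03286 m)²/4 = 8.481e-04 m².
Collected in SI base units: W = 6.591 N, H = 7.268e+08 Pa, K = 4.756e-04.
Limit volume V_lim = h_lim·A = 1.301e-04 · 8.481e-04 = 1.103e-07 m³.
Sliding life L = V_lim·H/(K·W) = 1.103e-07 · 7.268e+08 / (4.756e-04 · 6.591) = 2.558e+04 m.

value=2.558e+04 m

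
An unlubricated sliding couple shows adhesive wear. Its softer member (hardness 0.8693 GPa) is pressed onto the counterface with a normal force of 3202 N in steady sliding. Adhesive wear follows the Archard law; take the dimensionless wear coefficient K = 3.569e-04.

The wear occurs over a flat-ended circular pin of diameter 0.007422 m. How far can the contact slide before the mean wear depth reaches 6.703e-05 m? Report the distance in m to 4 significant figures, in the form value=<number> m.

The intermediates appear rounded; the computation keeps full float precision; a lone final rounding to 4 significant figures.
Convert: Hardness H = 0.8693 GPa = 8.693e+08 Pa.
Convert: Contact area A = π·d²/4 = π·(0.007422 m)²/4 = 4.326e-05 m².
In SI base units, W = 3202 N, H = 8.693e+08 Pa, K = 3.569e-04.
Limit volume V_lim = h_lim·A = 6.703e-05 · 4.326e-05 = 2.900e-09 m³.
Sliding life L = V_lim·H/(K·W) = 2.900e-09 · 8.693e+08 / (3.569e-04 · 3202) = 2.206 m.

value=2.206 m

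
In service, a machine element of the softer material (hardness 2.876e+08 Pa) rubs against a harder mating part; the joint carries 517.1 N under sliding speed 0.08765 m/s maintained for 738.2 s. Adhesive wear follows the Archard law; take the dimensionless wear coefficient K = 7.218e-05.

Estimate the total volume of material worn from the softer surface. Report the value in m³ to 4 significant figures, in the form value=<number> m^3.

All arithmetic carries exact precision — the intermediates appear rounded; a single final rounding to four significant figures.
Path length L = v·t = 0.08765 m/s × 738.2 s = 64.70 m.
In SI base units, W = 517.1 N, H = 2.876e+08 Pa, K = 7.218e-05.
Apply Archard: V = K·W·L/H = 7.218e-05 · 517.1 · 64.70 / 2.876e+08 = 8.397e-09 m³.

value=8.397e-09 m^3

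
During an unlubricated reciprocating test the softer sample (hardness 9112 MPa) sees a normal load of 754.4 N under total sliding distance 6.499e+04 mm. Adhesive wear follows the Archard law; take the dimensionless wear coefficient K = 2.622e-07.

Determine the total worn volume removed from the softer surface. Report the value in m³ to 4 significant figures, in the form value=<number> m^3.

value=1.411e-12 m^3

The algebra holds full precision; intermediates are displayed rounded. Rounded just once to four significant figures.
Convert: Distance L = 6.499e+04 mm = 64.99 m.
Convert: Hardness H = 9112 MPa = 9.112e+09 Pa.
As SI base values: W = 754.4 N, H = 9.112e+09 Pa, K = 2.622e-07.
Archard relation: V = K·W·L/H = 2.622e-07 · 754.4 · 64.99 / 9.112e+09 = 1.411e-12 m³.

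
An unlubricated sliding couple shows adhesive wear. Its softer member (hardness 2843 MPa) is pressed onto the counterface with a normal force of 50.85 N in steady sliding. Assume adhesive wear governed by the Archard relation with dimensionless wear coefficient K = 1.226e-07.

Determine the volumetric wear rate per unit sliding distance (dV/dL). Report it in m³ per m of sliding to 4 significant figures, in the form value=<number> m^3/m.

value=2.193e-15 m^3/m

Intermediate values are displayed rounded — all arithmetic runs at exact precision — one final rounding to four significant digits.
Convert: Hardness H = 2843 MPa = 2.843e+09 Pa.
As SI base values: W = 50.85 N, H = 2.843e+09 Pa, K = 1.226e-07.
Rate of wear dV/dL = K·W/H: 1.226e-07 · 50.85 / 2.843e+09 = 2.193e-15 m³/m.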